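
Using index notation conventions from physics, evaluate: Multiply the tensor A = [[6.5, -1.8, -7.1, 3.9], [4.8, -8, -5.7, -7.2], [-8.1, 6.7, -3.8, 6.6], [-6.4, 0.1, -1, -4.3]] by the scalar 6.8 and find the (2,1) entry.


Scalar multiplication: (cA)_{ij} = c * A_{ij}.
c = 6.8
A_{21} = 4.8
(cA)_{21} = 6.8 * 4.8 = 32.64

32.64


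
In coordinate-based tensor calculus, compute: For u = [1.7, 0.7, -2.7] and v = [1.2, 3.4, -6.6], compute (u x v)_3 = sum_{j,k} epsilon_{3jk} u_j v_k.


(u x v)_3 = sum_{j,k} epsilon_{3jk} u_j v_k. Only permutations of (1,2,3) contribute; the two non-zero terms are:
eps_{312} u_1 v_2 = 1 * 1.7 * 3.4 = 5.78
eps_{321} u_2 v_1 = -1 * 0.7 * 1.2 = -0.84
(u x v)_3 = 4.94

4.94


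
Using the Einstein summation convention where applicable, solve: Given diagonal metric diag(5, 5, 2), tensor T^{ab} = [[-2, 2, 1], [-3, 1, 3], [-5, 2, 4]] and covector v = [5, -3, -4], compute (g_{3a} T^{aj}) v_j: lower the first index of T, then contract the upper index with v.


Step 1: lower the first index. For a diagonal metric, g_{ia} T^{aj} = g_{ii} T^{ij} (no sum on i).
g_{33} = 2
S_3{}^1 = 2 * T^{31} = 2 * -5 = -10
S_3{}^2 = 2 * T^{32} = 2 * 2 = 4
S_3{}^3 = 2 * T^{33} = 2 * 4 = 8
Step 2: contract S_3{}^j with v_j.
S_3{}^1 * v_1 = -10 * 5 = -50
S_3{}^2 * v_2 = 4 * -3 = -12
S_3{}^3 * v_3 = 8 * -4 = -32
Result = -50 + -12 + -32 = -94

-94


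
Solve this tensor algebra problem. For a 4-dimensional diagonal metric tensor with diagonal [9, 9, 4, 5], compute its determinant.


For a diagonal metric, the determinant is the product of diagonal entries.
Diagonal entries: 9, 9, 4, 5
det(g) = 9 * 9 * 4 * 5 = 1620

1620


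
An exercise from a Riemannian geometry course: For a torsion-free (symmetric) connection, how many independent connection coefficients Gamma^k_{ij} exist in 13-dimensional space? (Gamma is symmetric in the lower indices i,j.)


Christoffel symbols Gamma^k_{ij} are symmetric in i,j, so there are d * d(d+1)/2 independent symbols.
d = 13
d(d+1)/2 = 13 * 14 / 2 = 91
Total = 13 * 91 = 1183

1183


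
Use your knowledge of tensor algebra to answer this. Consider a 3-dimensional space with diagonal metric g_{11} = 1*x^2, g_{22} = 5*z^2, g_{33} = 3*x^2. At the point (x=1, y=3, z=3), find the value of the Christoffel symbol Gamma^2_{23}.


For a diagonal metric, Gamma^k_{ij} = (1/2) g^{kk} (dg_{ik}/dx_j + dg_{jk}/dx_i - dg_{ij}/dx_k).
The metric is diagonal, so g_{ab} = 0 for a != b.
At the given point: g_{11} = 1, g_{22} = 45, g_{33} = 3
g^{22} = 1/45
dg_{22}/dx_3 = dg_{22}/dx_3 = 30
dg_{32}/dx_2 = 0 (off-diagonal)
dg_{23}/dx_2 = 0 (off-diagonal)
Numerator = 30 + 0 - 0 = 30
Gamma^2_{23} = 30 / (2 * 45) = 1/3

1/3


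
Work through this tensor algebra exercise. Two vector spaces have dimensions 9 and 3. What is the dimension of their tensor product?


The dimension of a tensor product is the product of dimensions.
dim(V) = 9, dim(W) = 3
dim(V (x) W) = 9 * 3 = 27

27


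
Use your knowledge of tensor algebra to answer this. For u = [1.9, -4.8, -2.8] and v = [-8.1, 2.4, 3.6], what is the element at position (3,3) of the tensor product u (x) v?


The outer product entry T_{ij} = u_i * v_j.
We need i=3, j=3.
u_3 = -2.8, v_3 = 3.6
T_{3,3} = -2.8 * 3.6 = -10.08

-10.08


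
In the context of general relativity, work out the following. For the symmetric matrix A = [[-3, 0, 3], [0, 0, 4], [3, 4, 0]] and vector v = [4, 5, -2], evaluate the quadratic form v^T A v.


First compute Av:
(Av)_1 = -3*4 + 0*5 + 3*-2 = -18
(Av)_2 = 0*4 + 0*5 + 4*-2 = -8
(Av)_3 = 3*4 + 4*5 + 0*-2 = 32
Av = [-18, -8, 32]
Then v^T (Av) = 4*-18 + 5*-8 + -2*32
= -72 + -40 + -64 = -176

-176


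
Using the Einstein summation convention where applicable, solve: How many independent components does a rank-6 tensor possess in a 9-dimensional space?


The number of components of a rank-r tensor in d dimensions is d^r.
Here d = 9 and r = 6.
9^6 = 531441

531441


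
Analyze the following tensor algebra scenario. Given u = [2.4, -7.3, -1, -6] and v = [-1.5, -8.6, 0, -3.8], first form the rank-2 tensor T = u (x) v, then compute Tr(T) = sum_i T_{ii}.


The outer product gives T_{ij} = u_i v_j.
The trace (contraction) is Tr(T) = sum_i T_{ii} = sum_i u_i v_i.
Diagonal entries:
T_{11} = u_1 * v_1 = 2.4 * -1.5 = -3.6
T_{22} = u_2 * v_2 = -7.3 * -8.6 = 62.78
T_{33} = u_3 * v_3 = -1 * 0 = 0
T_{44} = u_4 * v_4 = -6 * -3.8 = 22.8
Tr(T) = -3.6 + 62.78 + 0 + 22.8 = 81.98

81.98


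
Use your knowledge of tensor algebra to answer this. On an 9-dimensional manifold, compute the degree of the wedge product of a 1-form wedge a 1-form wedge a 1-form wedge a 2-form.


The degree of a wedge product is the sum of the degrees of the individual forms.
Degrees: 1, 1, 1, 2
Total degree = 1 + 1 + 1 + 2 = 5

5


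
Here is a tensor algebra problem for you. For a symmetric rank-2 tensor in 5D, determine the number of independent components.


A symmetric rank-2 tensor in d dimensions has d(d+1)/2 independent components.
d = 5
d(d+1)/2 = 5 * 6 / 2 = 30 / 2 = 15

15


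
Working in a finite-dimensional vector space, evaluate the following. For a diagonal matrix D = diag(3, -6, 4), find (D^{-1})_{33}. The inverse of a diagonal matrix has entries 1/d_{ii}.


For a diagonal matrix, the inverse has entries (D^{-1})_{ii} = 1/d_{ii}.
The diagonal entries are: d_{11} = 3, d_{22} = -6, d_{33} = 4
We need (D^{-1})_{33} = 1/d_{33} = 1/4 = 1/4

1/4


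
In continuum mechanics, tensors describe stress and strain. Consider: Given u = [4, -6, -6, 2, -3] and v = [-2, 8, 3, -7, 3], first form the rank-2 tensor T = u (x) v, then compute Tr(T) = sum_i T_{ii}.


The outer product gives T_{ij} = u_i v_j.
The trace (contraction) is Tr(T) = sum_i T_{ii} = sum_i u_i v_i.
Diagonal entries:
T_{11} = u_1 * v_1 = 4 * -2 = -8
T_{22} = u_2 * v_2 = -6 * 8 = -48
T_{33} = u_3 * v_3 = -6 * 3 = -18
T_{44} = u_4 * v_4 = 2 * -7 = -14
T_{55} = u_5 * v_5 = -3 * 3 = -9
Tr(T) = -8 + -48 + -18 + -14 + -9 = -97

-97


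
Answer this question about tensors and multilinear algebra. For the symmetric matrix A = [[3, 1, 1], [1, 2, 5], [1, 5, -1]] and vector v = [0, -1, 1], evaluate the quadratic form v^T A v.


First compute Av:
(Av)_1 = 3*0 + 1*-1 + 1*1 = 0
(Av)_2 = 1*0 + 2*-1 + 5*1 = 3
(Av)_3 = 1*0 + 5*-1 + -1*1 = -6
Av = [0, 3, -6]
Then v^T (Av) = 0*0 + -1*3 + 1*-6
= 0 + -3 + -6 = -9

-9


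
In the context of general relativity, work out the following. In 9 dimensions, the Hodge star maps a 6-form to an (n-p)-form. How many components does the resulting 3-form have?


The Hodge dual of a p-form on an n-dimensional manifold is an (n-p)-form.
n = 9, p = 6, so dual degree = 9 - 6 = 3
The number of components is C(n, n-p) = C(9, 3) = 84

84


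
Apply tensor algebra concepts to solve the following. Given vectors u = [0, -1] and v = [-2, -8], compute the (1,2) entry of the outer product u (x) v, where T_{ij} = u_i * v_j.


The outer product entry T_{ij} = u_i * v_j.
We need i=1, j=2.
u_1 = 0, v_2 = -8
T_{1,2} = 0 * -8 = 0

0


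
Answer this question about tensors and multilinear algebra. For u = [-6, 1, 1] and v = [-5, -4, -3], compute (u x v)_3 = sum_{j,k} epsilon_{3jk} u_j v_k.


(u x v)_3 = sum_{j,k} epsilon_{3jk} u_j v_k. Only permutations of (1,2,3) contribute; the two non-zero terms are:
eps_{312} u_1 v_2 = 1 * -6 * -4 = 24
eps_{321} u_2 v_1 = -1 * 1 * -5 = 5
(u x v)_3 = 29

29


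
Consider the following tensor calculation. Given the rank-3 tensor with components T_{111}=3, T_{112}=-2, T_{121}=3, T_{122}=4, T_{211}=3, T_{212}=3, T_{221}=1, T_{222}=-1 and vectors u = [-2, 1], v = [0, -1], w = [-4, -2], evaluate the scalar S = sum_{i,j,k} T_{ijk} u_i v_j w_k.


S = sum over i,j,k of T_{ijk} u_i v_j w_k. Expanding all 8 terms:
T_{111}*u_1*v_1*w_1 = 3*-2*0*-4 = 0  (running total: 0)
T_{112}*u_1*v_1*w_2 = -2*-2*0*-2 = 0  (running total: 0)
T_{121}*u_1*v_2*w_1 = 3*-2*-1*-4 = -24  (running total: -24)
T_{122}*u_1*v_2*w_2 = 4*-2*-1*-2 = -16  (running total: -40)
T_{211}*u_2*v_1*w_1 = 3*1*0*-4 = 0  (running total: -40)
T_{212}*u_2*v_1*w_2 = 3*1*0*-2 = 0  (running total: -40)
T_{221}*u_2*v_2*w_1 = 1*1*-1*-4 = 4  (running total: -36)
T_{222}*u_2*v_2*w_2 = -1*1*-1*-2 = -2  (running total: -38)
S = -38

-38


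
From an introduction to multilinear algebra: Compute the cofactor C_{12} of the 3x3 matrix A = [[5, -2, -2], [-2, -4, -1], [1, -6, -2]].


To find cofactor C_{12}, delete row 1 and column 2.
The resulting 2x2 submatrix is: [[-2, -1], [1, -2]]
Minor M_{12} = -2*-2 - -1*1
  = 4 - -1 = 5
Sign = (-1)^(1+2) = (-1)^3 = -1
Cofactor C_{12} = -1 * 5 = -5

-5


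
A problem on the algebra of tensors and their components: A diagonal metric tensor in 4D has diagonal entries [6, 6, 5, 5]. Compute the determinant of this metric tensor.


For a diagonal metric, the determinant is the product of diagonal entries.
Diagonal entries: 6, 6, 5, 5
det(g) = 6 * 6 * 5 * 5 = 900

900


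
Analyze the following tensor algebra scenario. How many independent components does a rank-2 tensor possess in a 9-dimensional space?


The number of components of a rank-r tensor in d dimensions is d^r.
Here d = 9 and r = 2.
9^2 = 81

81


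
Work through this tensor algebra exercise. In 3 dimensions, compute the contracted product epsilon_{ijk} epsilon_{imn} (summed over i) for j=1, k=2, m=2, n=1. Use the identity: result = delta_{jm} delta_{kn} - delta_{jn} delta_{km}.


Using the identity: epsilon_{ijk} epsilon_{imn} = delta_{jm} delta_{kn} - delta_{jn} delta_{km}.
delta_{12} = 0
delta_{21} = 0
delta_{11} = 1
delta_{22} = 1
Result = 0 * 0 - 1 * 1 = 0 - 1 = -1

-1


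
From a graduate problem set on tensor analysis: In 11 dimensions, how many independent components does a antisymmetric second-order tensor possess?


A antisymmetric rank-2 tensor in d dimensions has d(d-1)/2 independent components.
d = 11
d(d-1)/2 = 11 * 10 / 2 = 110 / 2 = 55

55


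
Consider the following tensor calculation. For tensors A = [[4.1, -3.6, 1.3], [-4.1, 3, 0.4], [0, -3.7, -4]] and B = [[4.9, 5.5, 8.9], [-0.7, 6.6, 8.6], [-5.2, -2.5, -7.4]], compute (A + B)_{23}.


Tensor addition is component-wise: (A + B)_{ij} = A_{ij} + B_{ij}.
A_{23} = 0.4
B_{23} = 8.6
(A + B)_{23} = 0.4 + 8.6 = 9

9


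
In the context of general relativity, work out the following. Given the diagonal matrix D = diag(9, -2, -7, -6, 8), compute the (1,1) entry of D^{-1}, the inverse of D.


For a diagonal matrix, the inverse has entries (D^{-1})_{ii} = 1/d_{ii}.
The diagonal entries are: d_{11} = 9, d_{22} = -2, d_{33} = -7, d_{44} = -6, d_{55} = 8
We need (D^{-1})_{11} = 1/d_{11} = 1/9 = 1/9

1/9


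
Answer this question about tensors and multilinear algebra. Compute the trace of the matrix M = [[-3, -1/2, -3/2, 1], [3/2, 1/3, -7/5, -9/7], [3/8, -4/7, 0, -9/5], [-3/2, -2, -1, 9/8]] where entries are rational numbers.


The trace is the sum of diagonal entries.
Diagonal: M[1,1] = -3, M[2,2] = 1/3, M[3,3] = 0, M[4,4] = 9/8
Tr(M) = -3 + 1/3 + 0 + 9/8
Computing step by step:
After adding M[1,1]: -3
After adding M[2,2]: -8/3
After adding M[3,3]: -8/3
After adding M[4,4]: -37/24
Tr(M) = -37/24

-37/24


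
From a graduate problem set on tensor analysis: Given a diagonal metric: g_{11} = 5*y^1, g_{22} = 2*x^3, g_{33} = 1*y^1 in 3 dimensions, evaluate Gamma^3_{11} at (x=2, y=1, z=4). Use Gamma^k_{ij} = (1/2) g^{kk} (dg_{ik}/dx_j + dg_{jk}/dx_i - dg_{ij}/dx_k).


For a diagonal metric, Gamma^k_{ij} = (1/2) g^{kk} (dg_{ik}/dx_j + dg_{jk}/dx_i - dg_{ij}/dx_k).
The metric is diagonal, so g_{ab} = 0 for a != b.
At the given point: g_{11} = 5, g_{22} = 16, g_{33} = 1
g^{33} = 1/1
dg_{13}/dx_1 = 0 (off-diagonal)
dg_{13}/dx_1 = 0 (off-diagonal)
dg_{11}/dx_3 = dg_{11}/dx_3 = 0
Numerator = 0 + 0 - 0 = 0
Gamma^3_{11} = 0 / (2 * 1) = 0

0


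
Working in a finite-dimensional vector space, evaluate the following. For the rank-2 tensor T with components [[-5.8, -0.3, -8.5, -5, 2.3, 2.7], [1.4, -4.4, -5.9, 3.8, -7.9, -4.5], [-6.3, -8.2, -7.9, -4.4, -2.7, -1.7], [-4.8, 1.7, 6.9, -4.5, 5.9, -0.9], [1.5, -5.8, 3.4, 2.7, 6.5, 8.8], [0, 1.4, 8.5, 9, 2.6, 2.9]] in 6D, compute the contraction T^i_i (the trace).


The contraction (trace) of a rank-2 tensor is the sum of its diagonal elements.
Diagonal entries: A[1,1] = -5.8, A[2,2] = -4.4, A[3,3] = -7.9, A[4,4] = -4.5, A[5,5] = 6.5, A[6,6] = 2.9
Tr(A) = -5.8 + -4.4 + -7.9 + -4.5 + 6.5 + 2.9 = -13.2

-13.2


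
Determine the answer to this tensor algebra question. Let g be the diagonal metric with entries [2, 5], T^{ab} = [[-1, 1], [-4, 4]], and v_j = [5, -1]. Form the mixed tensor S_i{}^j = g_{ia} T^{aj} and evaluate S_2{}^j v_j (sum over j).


Step 1: lower the first index. For a diagonal metric, g_{ia} T^{aj} = g_{ii} T^{ij} (no sum on i).
g_{22} = 5
S_2{}^1 = 5 * T^{21} = 5 * -4 = -20
S_2{}^2 = 5 * T^{22} = 5 * 4 = 20
Step 2: contract S_2{}^j with v_j.
S_2{}^1 * v_1 = -20 * 5 = -100
S_2{}^2 * v_2 = 20 * -1 = -20
Result = -100 + -20 = -120

-120


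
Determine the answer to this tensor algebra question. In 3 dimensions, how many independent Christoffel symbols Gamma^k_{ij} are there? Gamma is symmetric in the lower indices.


Christoffel symbols Gamma^k_{ij} are symmetric in i,j, so there are d * d(d+1)/2 independent symbols.
d = 3
d(d+1)/2 = 3 * 4 / 2 = 6
Total = 3 * 6 = 18

18


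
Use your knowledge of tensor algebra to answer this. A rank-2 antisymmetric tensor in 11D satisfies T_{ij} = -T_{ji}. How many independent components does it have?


An antisymmetric rank-2 tensor satisfies A_{ij} = -A_{ji}, so diagonal entries are zero.
The independent components are the upper-triangular entries: C(n, 2) = n(n-1)/2.
n = 11
C(11, 2) = 11 * 10 / 2 = 110 / 2 = 55

55


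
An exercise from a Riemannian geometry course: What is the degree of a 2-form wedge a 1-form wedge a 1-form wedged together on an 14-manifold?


The degree of a wedge product is the sum of the degrees of the individual forms.
Degrees: 2, 1, 1
Total degree = 2 + 1 + 1 = 4

4


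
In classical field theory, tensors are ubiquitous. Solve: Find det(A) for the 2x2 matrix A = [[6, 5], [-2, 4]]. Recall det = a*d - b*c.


For a 2x2 matrix [[a, b], [c, d]], det = a*d - b*c.
a = 6, b = 5, c = -2, d = 4
a*d = 6 * 4 = 24
b*c = 5 * -2 = -10
det = 24 - -10 = 34

34


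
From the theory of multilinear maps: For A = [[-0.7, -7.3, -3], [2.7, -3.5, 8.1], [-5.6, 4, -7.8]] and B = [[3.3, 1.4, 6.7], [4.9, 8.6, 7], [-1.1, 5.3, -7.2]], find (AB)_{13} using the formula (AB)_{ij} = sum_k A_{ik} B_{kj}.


(AB)_{ij} = sum_k A_{ik} B_{kj}.
For i=1, j=3:
A_{11} * B_{13} = -0.7 * 6.7 = -4.69
A_{12} * B_{23} = -7.3 * 7 = -51.1
A_{13} * B_{33} = -3 * -7.2 = 21.6
Sum = -4.69 + -51.1 + 21.6 = -34.19

-34.19


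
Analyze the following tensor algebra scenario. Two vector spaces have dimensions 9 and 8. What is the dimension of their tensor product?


The dimension of a tensor product is the product of dimensions.
dim(V) = 9, dim(W) = 8
dim(V (x) W) = 9 * 8 = 72

72


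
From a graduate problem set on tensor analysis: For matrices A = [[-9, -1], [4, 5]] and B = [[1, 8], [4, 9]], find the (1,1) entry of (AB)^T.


(AB)^T_{ij} = (AB)_{ji} = sum_k A_{jk} B_{ki}.
For i=1, j=1 we need (AB)_{11}:
A_{11} * B_{11} = -9 * 1 = -9
A_{12} * B_{21} = -1 * 4 = -4
Sum = -9 + -4 = -13

-13


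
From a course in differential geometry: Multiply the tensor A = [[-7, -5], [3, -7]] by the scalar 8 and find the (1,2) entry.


Scalar multiplication: (cA)_{ij} = c * A_{ij}.
c = 8
A_{12} = -5
(cA)_{12} = 8 * -5 = -40

-40


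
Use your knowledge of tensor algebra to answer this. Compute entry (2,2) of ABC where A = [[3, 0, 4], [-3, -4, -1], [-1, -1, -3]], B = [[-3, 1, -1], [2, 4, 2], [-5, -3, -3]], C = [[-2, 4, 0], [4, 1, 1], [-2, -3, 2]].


(ABC)_{22} = sum_m (AB)_{2m} C_{m2}. First compute row 2 of AB.
(AB)_{21} = -3*-3 + -4*2 + -1*-5 = 6
(AB)_{22} = -3*1 + -4*4 + -1*-3 = -16
(AB)_{23} = -3*-1 + -4*2 + -1*-3 = -2
Now contract with column 2 of C:
(AB)_{21} * C_{12} = 6 * 4 = 24
(AB)_{22} * C_{22} = -16 * 1 = -16
(AB)_{23} * C_{32} = -2 * -3 = 6
(ABC)_{22} = 24 + -16 + 6 = 14

14


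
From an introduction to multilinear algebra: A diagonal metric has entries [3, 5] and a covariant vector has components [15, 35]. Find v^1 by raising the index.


To raise an index with a diagonal metric: v^i = v_i / g_{ii}.
For index 1: v_1 = 15, g_{11} = 3
v^1 = 15 / 3 = 5

5


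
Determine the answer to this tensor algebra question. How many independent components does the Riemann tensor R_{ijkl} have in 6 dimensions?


The Riemann tensor in d dimensions has d^2(d^2 - 1)/12 independent components.
d = 6, so d^2 = 36
d^2 - 1 = 35
d^2(d^2 - 1) = 36 * 35 = 1260
Divide by 12: 1260 / 12 = 105

105


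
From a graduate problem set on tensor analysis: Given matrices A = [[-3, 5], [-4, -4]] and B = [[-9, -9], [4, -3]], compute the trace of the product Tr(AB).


Tr(AB) = sum_i (AB)_{ii} where (AB)_{ii} = sum_k A_{ik} B_{ki}.
(AB)_{11} = -3*-9 + 5*4 = 47
(AB)_{22} = -4*-9 + -4*-3 = 48
Tr(AB) = 47 + 48 = 95

95


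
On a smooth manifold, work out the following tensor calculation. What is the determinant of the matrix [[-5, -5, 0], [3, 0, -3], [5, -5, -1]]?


Expanding along the first row, det(A) = a11*M_11 - a12*M_12 + a13*M_13, where M_1j is the (1,j) minor.
Minor M_11 = 0*-1 - -3*-5 = -15
Minor M_12 = 3*-1 - -3*5 = 12
Minor M_13 = 3*-5 - 0*5 = -15
det = -5*(-15) - -5*(12) + 0*(-15)
    = 75 - -60 + 0
    = 135

135


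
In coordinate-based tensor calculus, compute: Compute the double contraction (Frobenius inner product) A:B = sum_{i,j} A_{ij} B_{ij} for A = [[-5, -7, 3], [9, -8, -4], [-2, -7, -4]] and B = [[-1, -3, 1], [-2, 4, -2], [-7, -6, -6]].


A:B = sum over all i,j of A_{ij} * B_{ij}.
Row 1: -5*-1=5, -7*-3=21, 3*1=3 => row sum = 29
Row 2: 9*-2=-18, -8*4=-32, -4*-2=8 => row sum = -42
Row 3: -2*-7=14, -7*-6=42, -4*-6=24 => row sum = 80
Total = 29 + -42 + 80 = 67

67


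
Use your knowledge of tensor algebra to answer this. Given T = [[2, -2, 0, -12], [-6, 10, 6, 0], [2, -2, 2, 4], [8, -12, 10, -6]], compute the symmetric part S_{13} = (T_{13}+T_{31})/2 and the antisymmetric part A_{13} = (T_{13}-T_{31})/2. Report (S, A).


T_{13} = 0
T_{31} = 2
S_{13} = (0 + 2)/2 = 2/2 = 1
A_{13} = (0 - 2)/2 = -2/2 = -1
Check: S + A = 1 + -1 = 0 = T_{13}.

(1, -1)


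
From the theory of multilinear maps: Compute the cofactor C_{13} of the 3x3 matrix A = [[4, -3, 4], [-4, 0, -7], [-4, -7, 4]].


To find cofactor C_{13}, delete row 1 and column 3.
The resulting 2x2 submatrix is: [[-4, 0], [-4, -7]]
Minor M_{13} = -4*-7 - 0*-4
  = 28 - 0 = 28
Sign = (-1)^(1+3) = (-1)^4 = 1
Cofactor C_{13} = 1 * 28 = 28

28


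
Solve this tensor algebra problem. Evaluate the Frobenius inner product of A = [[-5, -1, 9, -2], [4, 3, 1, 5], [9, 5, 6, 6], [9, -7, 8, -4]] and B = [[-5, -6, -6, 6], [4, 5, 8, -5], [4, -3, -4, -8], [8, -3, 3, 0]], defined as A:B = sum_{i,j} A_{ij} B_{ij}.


A:B = sum over all i,j of A_{ij} * B_{ij}.
Row 1: -5*-5=25, -1*-6=6, 9*-6=-54, -2*6=-12 => row sum = -35
Row 2: 4*4=16, 3*5=15, 1*8=8, 5*-5=-25 => row sum = 14
Row 3: 9*4=36, 5*-3=-15, 6*-4=-24, 6*-8=-48 => row sum = -51
Row 4: 9*8=72, -7*-3=21, 8*3=24, -4*0=0 => row sum = 117
Total = -35 + 14 + -51 + 117 = 45

45


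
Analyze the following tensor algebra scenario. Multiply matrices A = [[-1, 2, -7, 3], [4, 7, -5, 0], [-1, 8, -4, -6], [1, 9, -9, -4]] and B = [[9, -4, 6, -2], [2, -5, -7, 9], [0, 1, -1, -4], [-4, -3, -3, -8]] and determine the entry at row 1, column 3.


(AB)_{ij} = sum_k A_{ik} B_{kj}.
For i=1, j=3:
A_{11} * B_{13} = -1 * 6 = -6
A_{12} * B_{23} = 2 * -7 = -14
A_{13} * B_{33} = -7 * -1 = 7
A_{14} * B_{43} = 3 * -3 = -9
Sum = -6 + -14 + 7 + -9 = -22

-22


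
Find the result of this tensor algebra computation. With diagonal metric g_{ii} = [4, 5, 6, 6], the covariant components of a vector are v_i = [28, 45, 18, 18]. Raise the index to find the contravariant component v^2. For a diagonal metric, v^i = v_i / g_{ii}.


To raise an index with a diagonal metric: v^i = v_i / g_{ii}.
For index 2: v_2 = 45, g_{22} = 5
v^2 = 45 / 5 = 9

9


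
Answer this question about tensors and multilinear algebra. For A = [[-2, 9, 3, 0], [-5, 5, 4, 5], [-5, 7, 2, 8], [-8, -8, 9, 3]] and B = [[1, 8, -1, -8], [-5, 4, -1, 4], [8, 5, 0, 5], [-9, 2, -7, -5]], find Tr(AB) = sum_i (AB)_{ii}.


Tr(AB) = sum_i (AB)_{ii} where (AB)_{ii} = sum_k A_{ik} B_{ki}.
(AB)_{11} = -2*1 + 9*-5 + 3*8 + 0*-9 = -23
(AB)_{22} = -5*8 + 5*4 + 4*5 + 5*2 = 10
(AB)_{33} = -5*-1 + 7*-1 + 2*0 + 8*-7 = -58
(AB)_{44} = -8*-8 + -8*4 + 9*5 + 3*-5 = 62
Tr(AB) = -23 + 10 + -58 + 62 = -9

-9


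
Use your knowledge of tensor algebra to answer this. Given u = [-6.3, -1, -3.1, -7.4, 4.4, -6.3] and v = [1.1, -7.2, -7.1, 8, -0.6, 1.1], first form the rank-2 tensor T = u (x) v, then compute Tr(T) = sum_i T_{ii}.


The outer product gives T_{ij} = u_i v_j.
The trace (contraction) is Tr(T) = sum_i T_{ii} = sum_i u_i v_i.
Diagonal entries:
T_{11} = u_1 * v_1 = -6.3 * 1.1 = -6.93
T_{22} = u_2 * v_2 = -1 * -7.2 = 7.2
T_{33} = u_3 * v_3 = -3.1 * -7.1 = 22.01
T_{44} = u_4 * v_4 = -7.4 * 8 = -59.2
T_{55} = u_5 * v_5 = 4.4 * -0.6 = -2.64
T_{66} = u_6 * v_6 = -6.3 * 1.1 = -6.93
Tr(T) = -6.93 + 7.2 + 22.01 + -59.2 + -2.64 + -6.93 = -46.49

-46.49


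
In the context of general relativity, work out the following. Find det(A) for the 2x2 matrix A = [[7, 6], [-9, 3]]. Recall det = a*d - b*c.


For a 2x2 matrix [[a, b], [c, d]], det = a*d - b*c.
a = 7, b = 6, c = -9, d = 3
a*d = 7 * 3 = 21
b*c = 6 * -9 = -54
det = 21 - -54 = 75

75


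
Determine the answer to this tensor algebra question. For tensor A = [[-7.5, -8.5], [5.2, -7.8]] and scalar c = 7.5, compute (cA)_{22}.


Scalar multiplication: (cA)_{ij} = c * A_{ij}.
c = 7.5
A_{22} = -7.8
(cA)_{22} = 7.5 * -7.8 = -58.5

-58.5


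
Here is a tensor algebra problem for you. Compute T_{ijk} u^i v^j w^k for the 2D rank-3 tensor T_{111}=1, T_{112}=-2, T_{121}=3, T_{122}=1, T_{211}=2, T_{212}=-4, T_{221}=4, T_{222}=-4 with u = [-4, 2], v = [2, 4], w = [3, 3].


S = sum over i,j,k of T_{ijk} u_i v_j w_k. Expanding all 8 terms:
T_{111}*u_1*v_1*w_1 = 1*-4*2*3 = -24  (running total: -24)
T_{112}*u_1*v_1*w_2 = -2*-4*2*3 = 48  (running total: 24)
T_{121}*u_1*v_2*w_1 = 3*-4*4*3 = -144  (running total: -120)
T_{122}*u_1*v_2*w_2 = 1*-4*4*3 = -48  (running total: -168)
T_{211}*u_2*v_1*w_1 = 2*2*2*3 = 24  (running total: -144)
T_{212}*u_2*v_1*w_2 = -4*2*2*3 = -48  (running total: -192)
T_{221}*u_2*v_2*w_1 = 4*2*4*3 = 96  (running total: -96)
T_{222}*u_2*v_2*w_2 = -4*2*4*3 = -96  (running total: -192)
S = -192

-192


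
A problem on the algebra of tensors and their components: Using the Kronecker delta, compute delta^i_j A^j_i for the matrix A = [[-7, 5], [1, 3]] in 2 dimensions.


The contraction (trace) of a rank-2 tensor is the sum of its diagonal elements.
Diagonal entries: A[1,1] = -7, A[2,2] = 3
Tr(A) = -7 + 3 = -4

-4


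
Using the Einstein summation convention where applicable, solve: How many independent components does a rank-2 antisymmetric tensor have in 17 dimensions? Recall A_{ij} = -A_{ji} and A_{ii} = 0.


An antisymmetric rank-2 tensor satisfies A_{ij} = -A_{ji}, so diagonal entries are zero.
The independent components are the upper-triangular entries: C(n, 2) = n(n-1)/2.
n = 17
C(17, 2) = 17 * 16 / 2 = 272 / 2 = 136

136


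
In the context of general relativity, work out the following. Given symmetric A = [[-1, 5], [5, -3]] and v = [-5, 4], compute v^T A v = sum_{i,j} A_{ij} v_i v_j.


First compute Av:
(Av)_1 = -1*-5 + 5*4 = 25
(Av)_2 = 5*-5 + -3*4 = -37
Av = [25, -37]
Then v^T (Av) = -5*25 + 4*-37
= -125 + -148 = -273

-273


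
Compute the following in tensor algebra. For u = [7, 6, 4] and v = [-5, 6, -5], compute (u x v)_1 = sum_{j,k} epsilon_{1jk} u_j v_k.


(u x v)_1 = sum_{j,k} epsilon_{1jk} u_j v_k. Only permutations of (1,2,3) contribute; the two non-zero terms are:
eps_{123} u_2 v_3 = 1 * 6 * -5 = -30
eps_{132} u_3 v_2 = -1 * 4 * 6 = -24
(u x v)_1 = -54

-54


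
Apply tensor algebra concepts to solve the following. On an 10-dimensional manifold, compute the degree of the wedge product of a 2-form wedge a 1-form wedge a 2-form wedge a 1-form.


The degree of a wedge product is the sum of the degrees of the individual forms.
Degrees: 2, 1, 2, 1
Total degree = 2 + 1 + 2 + 1 = 6

6


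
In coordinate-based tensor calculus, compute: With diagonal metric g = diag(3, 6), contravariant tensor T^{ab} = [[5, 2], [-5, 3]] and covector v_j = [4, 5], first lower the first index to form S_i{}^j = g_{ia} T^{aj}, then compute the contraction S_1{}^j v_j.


Step 1: lower the first index. For a diagonal metric, g_{ia} T^{aj} = g_{ii} T^{ij} (no sum on i).
g_{11} = 3
S_1{}^1 = 3 * T^{11} = 3 * 5 = 15
S_1{}^2 = 3 * T^{12} = 3 * 2 = 6
Step 2: contract S_1{}^j with v_j.
S_1{}^1 * v_1 = 15 * 4 = 60
S_1{}^2 * v_2 = 6 * 5 = 30
Result = 60 + 30 = 90

90


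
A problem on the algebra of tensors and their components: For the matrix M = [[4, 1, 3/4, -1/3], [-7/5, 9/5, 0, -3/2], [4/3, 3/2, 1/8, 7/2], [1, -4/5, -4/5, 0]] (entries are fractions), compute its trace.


The trace is the sum of diagonal entries.
Diagonal: M[1,1] = 4, M[2,2] = 9/5, M[3,3] = 1/8, M[4,4] = 0
Tr(M) = 4 + 9/5 + 1/8 + 0
Computing step by step:
After adding M[1,1]: 4
After adding M[2,2]: 29/5
After adding M[3,3]: 237/40
After adding M[4,4]: 237/40
Tr(M) = 237/40

237/40


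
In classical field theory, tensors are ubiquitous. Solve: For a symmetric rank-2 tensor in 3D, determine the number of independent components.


A symmetric rank-2 tensor in d dimensions has d(d+1)/2 independent components.
d = 3
d(d+1)/2 = 3 * 4 / 2 = 12 / 2 = 6

6


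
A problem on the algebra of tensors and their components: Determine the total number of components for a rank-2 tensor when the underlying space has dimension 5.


The number of components of a rank-r tensor in d dimensions is d^r.
Here d = 5 and r = 2.
5^2 = 25

25


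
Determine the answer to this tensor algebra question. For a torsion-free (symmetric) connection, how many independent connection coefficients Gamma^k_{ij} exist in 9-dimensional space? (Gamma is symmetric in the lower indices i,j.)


Christoffel symbols Gamma^k_{ij} are symmetric in i,j, so there are d * d(d+1)/2 independent symbols.
d = 9
d(d+1)/2 = 9 * 10 / 2 = 45
Total = 9 * 45 = 405

405


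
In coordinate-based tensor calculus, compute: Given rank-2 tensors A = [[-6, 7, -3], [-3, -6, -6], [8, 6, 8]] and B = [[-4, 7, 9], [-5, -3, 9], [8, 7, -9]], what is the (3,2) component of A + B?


Tensor addition is component-wise: (A + B)_{ij} = A_{ij} + B_{ij}.
A_{32} = 6
B_{32} = 7
(A + B)_{32} = 6 + 7 = 13

13


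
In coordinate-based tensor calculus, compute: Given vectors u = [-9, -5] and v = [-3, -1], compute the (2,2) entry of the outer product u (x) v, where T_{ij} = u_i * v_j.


The outer product entry T_{ij} = u_i * v_j.
We need i=2, j=2.
u_2 = -5, v_2 = -1
T_{2,2} = -5 * -1 = 5

5


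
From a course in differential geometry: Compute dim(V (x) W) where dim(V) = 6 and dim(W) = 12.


The dimension of a tensor product is the product of dimensions.
dim(V) = 6, dim(W) = 12
dim(V (x) W) = 6 * 12 = 72

72


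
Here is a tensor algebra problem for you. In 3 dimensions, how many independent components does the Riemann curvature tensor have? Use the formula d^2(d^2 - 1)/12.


The Riemann tensor in d dimensions has d^2(d^2 - 1)/12 independent components.
d = 3, so d^2 = 9
d^2 - 1 = 8
d^2(d^2 - 1) = 9 * 8 = 72
Divide by 12: 72 / 12 = 6

6


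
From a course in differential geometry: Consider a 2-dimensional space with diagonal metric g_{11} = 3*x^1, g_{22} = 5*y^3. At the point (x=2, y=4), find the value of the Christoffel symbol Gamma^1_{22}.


For a diagonal metric, Gamma^k_{ij} = (1/2) g^{kk} (dg_{ik}/dx_j + dg_{jk}/dx_i - dg_{ij}/dx_k).
The metric is diagonal, so g_{ab} = 0 for a != b.
At the given point: g_{11} = 6, g_{22} = 320
g^{11} = 1/6
dg_{21}/dx_2 = 0 (off-diagonal)
dg_{21}/dx_2 = 0 (off-diagonal)
dg_{22}/dx_1 = dg_{22}/dx_1 = 0
Numerator = 0 + 0 - 0 = 0
Gamma^1_{22} = 0 / (2 * 6) = 0

0


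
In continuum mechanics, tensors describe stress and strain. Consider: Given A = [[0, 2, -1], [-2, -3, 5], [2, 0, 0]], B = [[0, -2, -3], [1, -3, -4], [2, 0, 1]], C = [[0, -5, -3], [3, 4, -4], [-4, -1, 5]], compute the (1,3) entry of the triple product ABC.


(ABC)_{13} = sum_m (AB)_{1m} C_{m3}. First compute row 1 of AB.
(AB)_{11} = 0*0 + 2*1 + -1*2 = 0
(AB)_{12} = 0*-2 + 2*-3 + -1*0 = -6
(AB)_{13} = 0*-3 + 2*-4 + -1*1 = -9
Now contract with column 3 of C:
(AB)_{11} * C_{13} = 0 * -3 = 0
(AB)_{12} * C_{23} = -6 * -4 = 24
(AB)_{13} * C_{33} = -9 * 5 = -45
(ABC)_{13} = 0 + 24 + -45 = -21

-21


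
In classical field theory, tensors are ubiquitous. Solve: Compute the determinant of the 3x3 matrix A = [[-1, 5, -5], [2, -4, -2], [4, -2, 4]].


Expanding along the first row, det(A) = a11*M_11 - a12*M_12 + a13*M_13, where M_1j is the (1,j) minor.
Minor M_11 = -4*4 - -2*-2 = -20
Minor M_12 = 2*4 - -2*4 = 16
Minor M_13 = 2*-2 - -4*4 = 12
det = -1*(-20) - 5*(16) + -5*(12)
    = 20 - 80 + -60
    = -120

-120


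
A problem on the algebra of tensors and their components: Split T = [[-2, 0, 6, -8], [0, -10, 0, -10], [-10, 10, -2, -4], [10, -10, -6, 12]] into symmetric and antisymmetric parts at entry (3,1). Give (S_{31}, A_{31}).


T_{31} = -10
T_{13} = 6
S_{31} = (-10 + 6)/2 = -4/2 = -2
A_{31} = (-10 - 6)/2 = -16/2 = -8
Check: S + A = -2 + -8 = -10 = T_{31}.

(-2, -8)


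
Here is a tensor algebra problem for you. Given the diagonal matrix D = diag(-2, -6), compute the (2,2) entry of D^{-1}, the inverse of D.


For a diagonal matrix, the inverse has entries (D^{-1})_{ii} = 1/d_{ii}.
The diagonal entries are: d_{11} = -2, d_{22} = -6
We need (D^{-1})_{22} = 1/d_{22} = 1/-6 = -1/6

-1/6


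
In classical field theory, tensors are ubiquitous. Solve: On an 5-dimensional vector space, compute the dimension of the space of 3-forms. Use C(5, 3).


The dimension of the space of p-forms on an n-dimensional space is C(n, p).
n = 5, p = 3
C(5, 3) = 5! / (3! * 2!) = 10

10


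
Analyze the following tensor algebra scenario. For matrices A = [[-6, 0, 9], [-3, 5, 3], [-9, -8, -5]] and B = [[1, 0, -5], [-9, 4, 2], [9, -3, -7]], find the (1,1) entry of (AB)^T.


(AB)^T_{ij} = (AB)_{ji} = sum_k A_{jk} B_{ki}.
For i=1, j=1 we need (AB)_{11}:
A_{11} * B_{11} = -6 * 1 = -6
A_{12} * B_{21} = 0 * -9 = 0
A_{13} * B_{31} = 9 * 9 = 81
Sum = -6 + 0 + 81 = 75

75


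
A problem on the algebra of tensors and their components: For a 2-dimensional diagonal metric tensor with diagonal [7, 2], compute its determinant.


For a diagonal metric, the determinant is the product of diagonal entries.
Diagonal entries: 7, 2
det(g) = 7 * 2 = 14

14


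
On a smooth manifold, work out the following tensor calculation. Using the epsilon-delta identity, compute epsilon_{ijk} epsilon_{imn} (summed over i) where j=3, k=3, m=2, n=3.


Using the identity: epsilon_{ijk} epsilon_{imn} = delta_{jm} delta_{kn} - delta_{jn} delta_{km}.
delta_{32} = 0
delta_{33} = 1
delta_{33} = 1
delta_{32} = 0
Result = 0 * 1 - 1 * 0 = 0 - 0 = 0

0


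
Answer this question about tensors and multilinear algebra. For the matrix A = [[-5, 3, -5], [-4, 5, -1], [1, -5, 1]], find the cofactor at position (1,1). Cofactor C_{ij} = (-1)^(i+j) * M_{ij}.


To find cofactor C_{11}, delete row 1 and column 1.
The resulting 2x2 submatrix is: [[5, -1], [-5, 1]]
Minor M_{11} = 5*1 - -1*-5
  = 5 - 5 = 0
Sign = (-1)^(1+1) = (-1)^2 = 1
Cofactor C_{11} = 1 * 0 = 0

0


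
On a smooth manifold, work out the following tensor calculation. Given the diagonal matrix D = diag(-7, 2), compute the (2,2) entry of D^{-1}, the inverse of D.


For a diagonal matrix, the inverse has entries (D^{-1})_{ii} = 1/d_{ii}.
The diagonal entries are: d_{11} = -7, d_{22} = 2
We need (D^{-1})_{22} = 1/d_{22} = 1/2 = 1/2

1/2


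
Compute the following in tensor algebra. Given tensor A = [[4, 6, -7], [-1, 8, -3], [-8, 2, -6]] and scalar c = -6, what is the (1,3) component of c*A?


Scalar multiplication: (cA)_{ij} = c * A_{ij}.
c = -6
A_{13} = -7
(cA)_{13} = -6 * -7 = 42

42


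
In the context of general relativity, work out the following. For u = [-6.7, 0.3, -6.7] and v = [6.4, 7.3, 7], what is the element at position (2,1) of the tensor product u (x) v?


The outer product entry T_{ij} = u_i * v_j.
We need i=2, j=1.
u_2 = 0.3, v_1 = 6.4
T_{2,1} = 0.3 * 6.4 = 1.92

1.92


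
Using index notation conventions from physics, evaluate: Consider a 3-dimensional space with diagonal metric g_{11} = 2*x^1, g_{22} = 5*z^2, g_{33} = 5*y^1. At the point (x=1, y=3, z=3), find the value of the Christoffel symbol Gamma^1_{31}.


For a diagonal metric, Gamma^k_{ij} = (1/2) g^{kk} (dg_{ik}/dx_j + dg_{jk}/dx_i - dg_{ij}/dx_k).
The metric is diagonal, so g_{ab} = 0 for a != b.
At the given point: g_{11} = 2, g_{22} = 45, g_{33} = 15
g^{11} = 1/2
dg_{31}/dx_1 = 0 (off-diagonal)
dg_{11}/dx_3 = dg_{11}/dx_3 = 0
dg_{31}/dx_1 = 0 (off-diagonal)
Numerator = 0 + 0 - 0 = 0
Gamma^1_{31} = 0 / (2 * 2) = 0

0


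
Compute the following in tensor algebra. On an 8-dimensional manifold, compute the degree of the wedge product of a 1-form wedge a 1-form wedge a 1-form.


The degree of a wedge product is the sum of the degrees of the individual forms.
Degrees: 1, 1, 1
Total degree = 1 + 1 + 1 = 3

3


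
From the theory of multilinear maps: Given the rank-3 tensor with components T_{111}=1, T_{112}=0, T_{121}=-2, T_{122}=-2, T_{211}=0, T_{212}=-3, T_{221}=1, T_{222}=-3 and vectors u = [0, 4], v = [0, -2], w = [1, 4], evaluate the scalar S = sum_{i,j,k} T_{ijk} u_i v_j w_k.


S = sum over i,j,k of T_{ijk} u_i v_j w_k. Expanding all 8 terms:
T_{111}*u_1*v_1*w_1 = 1*0*0*1 = 0  (running total: 0)
T_{112}*u_1*v_1*w_2 = 0*0*0*4 = 0  (running total: 0)
T_{121}*u_1*v_2*w_1 = -2*0*-2*1 = 0  (running total: 0)
T_{122}*u_1*v_2*w_2 = -2*0*-2*4 = 0  (running total: 0)
T_{211}*u_2*v_1*w_1 = 0*4*0*1 = 0  (running total: 0)
T_{212}*u_2*v_1*w_2 = -3*4*0*4 = 0  (running total: 0)
T_{221}*u_2*v_2*w_1 = 1*4*-2*1 = -8  (running total: -8)
T_{222}*u_2*v_2*w_2 = -3*4*-2*4 = 96  (running total: 88)
S = 88

88


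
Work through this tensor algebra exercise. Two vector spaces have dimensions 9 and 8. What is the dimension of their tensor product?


The dimension of a tensor product is the product of dimensions.
dim(V) = 9, dim(W) = 8
dim(V (x) W) = 9 * 8 = 72

72


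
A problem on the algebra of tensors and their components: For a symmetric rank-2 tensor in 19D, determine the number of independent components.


A symmetric rank-2 tensor in d dimensions has d(d+1)/2 independent components.
d = 19
d(d+1)/2 = 19 * 20 / 2 = 380 / 2 = 190

190


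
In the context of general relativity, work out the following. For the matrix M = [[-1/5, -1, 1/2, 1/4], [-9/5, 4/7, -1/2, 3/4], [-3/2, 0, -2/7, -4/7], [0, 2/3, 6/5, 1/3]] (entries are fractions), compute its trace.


The trace is the sum of diagonal entries.
Diagonal: M[1,1] = -1/5, M[2,2] = 4/7, M[3,3] = -2/7, M[4,4] = 1/3
Tr(M) = -1/5 + 4/7 + -2/7 + 1/3
Computing step by step:
After adding M[1,1]: -1/5
After adding M[2,2]: 13/35
After adding M[3,3]: 3/35
After adding M[4,4]: 44/105
Tr(M) = 44/105

44/105


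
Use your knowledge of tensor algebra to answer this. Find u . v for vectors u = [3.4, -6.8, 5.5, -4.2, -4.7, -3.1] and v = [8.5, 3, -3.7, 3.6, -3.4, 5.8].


The inner product u . v = sum of u_i * v_i.
Term-by-term: 3.4 * 8.5, -6.8 * 3, 5.5 * -3.7, -4.2 * 3.6, -4.7 * -3.4, -3.1 * 5.8
Products: 28.9, -20.4, -20.35, -15.12, 15.98, -17.98
Sum = 28.9 + -20.4 + -20.35 + -15.12 + 15.98 + -17.98 = -28.97

-28.97


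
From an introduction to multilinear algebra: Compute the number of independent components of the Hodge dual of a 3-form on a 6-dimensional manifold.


The Hodge dual of a p-form on an n-dimensional manifold is an (n-p)-form.
n = 6, p = 3, so dual degree = 6 - 3 = 3
The number of components is C(n, n-p) = C(6, 3) = 20

20


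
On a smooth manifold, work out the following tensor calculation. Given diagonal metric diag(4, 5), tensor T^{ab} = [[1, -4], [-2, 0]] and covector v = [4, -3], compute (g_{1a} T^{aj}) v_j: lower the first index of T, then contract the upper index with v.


Step 1: lower the first index. For a diagonal metric, g_{ia} T^{aj} = g_{ii} T^{ij} (no sum on i).
g_{11} = 4
S_1{}^1 = 4 * T^{11} = 4 * 1 = 4
S_1{}^2 = 4 * T^{12} = 4 * -4 = -16
Step 2: contract S_1{}^j with v_j.
S_1{}^1 * v_1 = 4 * 4 = 16
S_1{}^2 * v_2 = -16 * -3 = 48
Result = 16 + 48 = 64

64


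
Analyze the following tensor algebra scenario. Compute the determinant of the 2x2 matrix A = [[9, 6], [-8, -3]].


For a 2x2 matrix [[a, b], [c, d]], det = a*d - b*c.
a = 9, b = 6, c = -8, d = -3
a*d = 9 * -3 = -27
b*c = 6 * -8 = -48
det = -27 - -48 = 21

21


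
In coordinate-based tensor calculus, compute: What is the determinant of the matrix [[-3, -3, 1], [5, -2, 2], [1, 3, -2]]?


Expanding along the first row, det(A) = a11*M_11 - a12*M_12 + a13*M_13, where M_1j is the (1,j) minor.
Minor M_11 = -2*-2 - 2*3 = -2
Minor M_12 = 5*-2 - 2*1 = -12
Minor M_13 = 5*3 - -2*1 = 17
det = -3*(-2) - -3*(-12) + 1*(17)
    = 6 - 36 + 17
    = -13

-13


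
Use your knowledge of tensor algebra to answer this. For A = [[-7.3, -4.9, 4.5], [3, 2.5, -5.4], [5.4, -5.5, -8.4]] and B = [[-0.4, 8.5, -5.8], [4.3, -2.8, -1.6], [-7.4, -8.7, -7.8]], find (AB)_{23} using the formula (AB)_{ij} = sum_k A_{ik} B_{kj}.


(AB)_{ij} = sum_k A_{ik} B_{kj}.
For i=2, j=3:
A_{21} * B_{13} = 3 * -5.8 = -17.4
A_{22} * B_{23} = 2.5 * -1.6 = -4
A_{23} * B_{33} = -5.4 * -7.8 = 42.12
Sum = -17.4 + -4 + 42.12 = 20.72

20.72


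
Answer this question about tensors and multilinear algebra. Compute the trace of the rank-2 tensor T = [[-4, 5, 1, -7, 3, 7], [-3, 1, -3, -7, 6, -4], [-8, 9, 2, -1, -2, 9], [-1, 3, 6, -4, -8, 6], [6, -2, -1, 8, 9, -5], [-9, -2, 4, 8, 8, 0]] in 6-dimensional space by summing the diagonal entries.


The contraction (trace) of a rank-2 tensor is the sum of its diagonal elements.
Diagonal entries: A[1,1] = -4, A[2,2] = 1, A[3,3] = 2, A[4,4] = -4, A[5,5] = 9, A[6,6] = 0
Tr(A) = -4 + 1 + 2 + -4 + 9 + 0 = 4

4


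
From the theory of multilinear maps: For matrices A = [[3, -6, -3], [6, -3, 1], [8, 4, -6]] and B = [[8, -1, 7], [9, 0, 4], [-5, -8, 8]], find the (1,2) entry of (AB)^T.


(AB)^T_{ij} = (AB)_{ji} = sum_k A_{jk} B_{ki}.
For i=1, j=2 we need (AB)_{21}:
A_{21} * B_{11} = 6 * 8 = 48
A_{22} * B_{21} = -3 * 9 = -27
A_{23} * B_{31} = 1 * -5 = -5
Sum = 48 + -27 + -5 = 16

16


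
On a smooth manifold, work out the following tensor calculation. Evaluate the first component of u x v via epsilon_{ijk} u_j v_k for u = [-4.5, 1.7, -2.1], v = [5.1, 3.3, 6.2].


(u x v)_1 = sum_{j,k} epsilon_{1jk} u_j v_k. Only permutations of (1,2,3) contribute; the two non-zero terms are:
eps_{123} u_2 v_3 = 1 * 1.7 * 6.2 = 10.54
eps_{132} u_3 v_2 = -1 * -2.1 * 3.3 = 6.93
(u x v)_1 = 17.47

17.47


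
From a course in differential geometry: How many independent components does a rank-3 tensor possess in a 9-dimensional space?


The number of components of a rank-r tensor in d dimensions is d^r.
Here d = 9 and r = 3.
9^3 = 729

729


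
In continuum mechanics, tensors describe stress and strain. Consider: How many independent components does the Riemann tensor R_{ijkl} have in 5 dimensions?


The Riemann tensor in d dimensions has d^2(d^2 - 1)/12 independent components.
d = 5, so d^2 = 25
d^2 - 1 = 24
d^2(d^2 - 1) = 25 * 24 = 600
Divide by 12: 600 / 12 = 50

50


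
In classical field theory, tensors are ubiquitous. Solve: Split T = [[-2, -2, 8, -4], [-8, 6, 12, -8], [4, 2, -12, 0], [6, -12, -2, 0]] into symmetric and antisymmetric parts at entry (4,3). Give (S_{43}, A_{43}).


T_{43} = -2
T_{34} = 0
S_{43} = (-2 + 0)/2 = -2/2 = -1
A_{43} = (-2 - 0)/2 = -2/2 = -1
Check: S + A = -1 + -1 = -2 = T_{43}.

(-1, -1)


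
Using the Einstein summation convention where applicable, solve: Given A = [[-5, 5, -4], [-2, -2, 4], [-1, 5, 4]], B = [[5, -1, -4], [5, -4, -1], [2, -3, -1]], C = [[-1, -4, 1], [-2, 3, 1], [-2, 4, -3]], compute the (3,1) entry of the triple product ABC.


(ABC)_{31} = sum_m (AB)_{3m} C_{m1}. First compute row 3 of AB.
(AB)_{31} = -1*5 + 5*5 + 4*2 = 28
(AB)_{32} = -1*-1 + 5*-4 + 4*-3 = -31
(AB)_{33} = -1*-4 + 5*-1 + 4*-1 = -5
Now contract with column 1 of C:
(AB)_{31} * C_{11} = 28 * -1 = -28
(AB)_{32} * C_{21} = -31 * -2 = 62
(AB)_{33} * C_{31} = -5 * -2 = 10
(ABC)_{31} = -28 + 62 + 10 = 44

44
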